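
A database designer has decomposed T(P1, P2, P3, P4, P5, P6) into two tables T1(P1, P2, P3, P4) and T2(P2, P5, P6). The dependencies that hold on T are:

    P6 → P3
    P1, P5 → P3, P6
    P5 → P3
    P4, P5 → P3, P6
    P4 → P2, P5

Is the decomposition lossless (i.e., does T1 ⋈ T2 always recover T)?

Common attributes: T1 ∩ T2 = {P2}.
No dependency enlarges {P2}, so (P2)⁺ = {P2}.
The closure contains neither all of T1 = {P1, P2, P3, P4} nor all of T2 = {P2, P5, P6}, so the common attributes are not a superkey of either fragment. The join is lossy.

No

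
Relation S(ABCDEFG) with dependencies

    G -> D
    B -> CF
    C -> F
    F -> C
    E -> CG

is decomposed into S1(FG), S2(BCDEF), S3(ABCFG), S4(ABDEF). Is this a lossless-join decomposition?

No

Chase test. Columns are ABCDEFG; row i has aⱼ where attribute j ∈ Si, else bᵢⱼ.
Initial tableau (one row per fragment):
  row 1: b11 b12 b13 b14 b15 a6 a7
  row 2: b21 a2 a3 a4 a5 a6 b27
  row 3: a1 a2 a3 b34 b35 a6 a7
  row 4: a1 a2 b43 a4 a5 a6 b47
Rows 1 and 3 agree on G; apply G→D and equate their D entries.
Rows 2 and 4 agree on B; apply B→CF and equate their CF entries.
Rows 1 and 2 agree on F; apply F→C and equate their C entries.
Rows 2 and 4 agree on E; apply E→CG and equate their CG entries.
No row becomes fully distinguished — the join is lossy.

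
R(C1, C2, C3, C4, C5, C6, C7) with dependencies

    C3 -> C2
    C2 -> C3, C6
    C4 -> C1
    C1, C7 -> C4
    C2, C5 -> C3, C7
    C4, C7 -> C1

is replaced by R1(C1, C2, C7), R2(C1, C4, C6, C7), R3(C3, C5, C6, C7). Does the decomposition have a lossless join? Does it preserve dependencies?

lossy and not dependency-preserving

Lossless test (chase): Rows 1 and 2 agree on C1, C7; apply C1, C7→C4 and equate their C4 entries. No row becomes fully distinguished — the join is lossy.
Dependency preservation: the restricted closure of {C3} across the fragments never reaches {C2}, so C3 → C2 cannot be enforced without a join — not preserved.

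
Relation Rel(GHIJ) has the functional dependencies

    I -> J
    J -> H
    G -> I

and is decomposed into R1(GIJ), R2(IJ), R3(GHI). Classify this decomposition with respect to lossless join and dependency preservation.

lossless but not dependency-preserving

Lossless test (chase): Rows 1 and 3 agree on I; apply I→J and equate their J entries. Rows 1 and 2 agree on J; apply J→H and equate their H entries. Rows 1 and 3 agree on J; apply J→H and equate their H entries. Row 1 is now all distinguished symbols — the join is lossless.
Dependency preservation: the restricted closure of {J} across the fragments never reaches {H}, so J → H cannot be enforced without a join — not preserved.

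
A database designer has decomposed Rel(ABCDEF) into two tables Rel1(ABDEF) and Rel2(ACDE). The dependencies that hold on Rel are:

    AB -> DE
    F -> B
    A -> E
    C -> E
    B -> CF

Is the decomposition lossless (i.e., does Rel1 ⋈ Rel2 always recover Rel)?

Common attributes: Rel1 ∩ Rel2 = {ADE}.
No dependency enlarges {ADE}, so (ADE)⁺ = {ADE}.
The closure contains neither all of Rel1 = {ABDEF} nor all of Rel2 = {ACDE}, so the common attributes are not a superkey of either fragment. The join is lossy.

No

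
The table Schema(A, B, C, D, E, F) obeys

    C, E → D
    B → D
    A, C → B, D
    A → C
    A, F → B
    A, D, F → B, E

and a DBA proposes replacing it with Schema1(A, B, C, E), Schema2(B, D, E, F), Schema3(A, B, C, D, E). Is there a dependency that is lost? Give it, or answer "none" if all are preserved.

Check A, D, F → B, E: no single fragment contains all of {A, B, D, E, F}, and the restricted closure of {A, D, F} across the fragments never reaches {B, E}.
C, E → D is preserved.
B → D is preserved.
A, C → B, D is preserved.
A → C is preserved.
A, F → B is preserved.

A, D, F → B, E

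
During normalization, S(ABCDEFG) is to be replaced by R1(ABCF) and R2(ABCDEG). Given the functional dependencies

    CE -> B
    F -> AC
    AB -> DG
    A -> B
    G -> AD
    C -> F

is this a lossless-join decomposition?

Yes

Common attributes: R1 ∩ R2 = {ABC}.
Closure of {ABC}: AB → DG applies, adding DG; C → F applies, adding F. So (ABC)⁺ = {ABCDFG}.
This closure contains every attribute of R1, so R1 ∩ R2 → R1. The join is lossless.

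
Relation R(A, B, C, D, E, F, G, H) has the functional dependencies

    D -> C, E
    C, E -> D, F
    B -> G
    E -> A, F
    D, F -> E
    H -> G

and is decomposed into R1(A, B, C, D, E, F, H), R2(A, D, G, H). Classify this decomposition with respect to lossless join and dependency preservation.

lossless but not dependency-preserving

Lossless test: (A, D, H)⁺ = {A, C, D, E, F, G, H}, which contains all of one fragment — lossless.
Dependency preservation: the restricted closure of {B} across the fragments never reaches {G}, so B → G cannot be enforced without a join — not preserved.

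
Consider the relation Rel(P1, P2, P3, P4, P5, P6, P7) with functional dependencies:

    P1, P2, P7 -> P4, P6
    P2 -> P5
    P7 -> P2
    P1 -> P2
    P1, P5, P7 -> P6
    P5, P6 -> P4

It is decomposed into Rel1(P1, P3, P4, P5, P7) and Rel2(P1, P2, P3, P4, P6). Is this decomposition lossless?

No

Common attributes: Rel1 ∩ Rel2 = {P1, P3, P4}.
Closure of {P1, P3, P4}: P1 → P2 applies, adding P2; P2 → P5 applies, adding P5. So (P1, P3, P4)⁺ = {P1, P2, P3, P4, P5}.
The closure contains neither all of Rel1 = {P1, P3, P4, P5, P7} nor all of Rel2 = {P1, P2, P3, P4, P6}, so the common attributes are not a superkey of either fragment. The join is lossy.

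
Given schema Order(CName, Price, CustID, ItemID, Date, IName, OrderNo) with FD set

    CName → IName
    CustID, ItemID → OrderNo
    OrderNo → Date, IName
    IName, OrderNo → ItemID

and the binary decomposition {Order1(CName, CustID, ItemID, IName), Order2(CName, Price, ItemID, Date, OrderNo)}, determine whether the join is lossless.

Common attributes: Order1 ∩ Order2 = {CName, ItemID}.
Closure of {CName, ItemID}: CName → IName applies, adding IName. So (CName, ItemID)⁺ = {CName, ItemID, IName}.
The closure contains neither all of Order1 = {CName, CustID, ItemID, IName} nor all of Order2 = {CName, Price, ItemID, Date, OrderNo}, so the common attributes are not a superkey of either fragment. The join is lossy.

No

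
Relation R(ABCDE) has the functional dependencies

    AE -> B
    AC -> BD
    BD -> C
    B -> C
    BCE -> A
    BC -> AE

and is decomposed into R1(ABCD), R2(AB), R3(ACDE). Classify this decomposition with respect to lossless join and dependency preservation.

Lossless test (chase): Rows 1 and 3 agree on AC; apply AC→BD and equate their BD entries. Rows 1 and 2 agree on B; apply B→C and equate their C entries. Rows 1 and 2 agree on BC; apply BC→AE and equate their AE entries. Rows 1 and 3 agree on BC; apply BC→AE and equate their AE entries. Rows 1 and 2 agree on AC; apply AC→BD and equate their BD entries. Row 1 is now all distinguished symbols — the join is lossless.
Dependency preservation: AE → B; BCE → A; BC → AE are not contained in any single fragment, but the restricted closure of each left-hand side across the fragments still reaches the right-hand side; the remaining FDs each lie inside some fragment. All dependencies are preserved.

lossless and dependency-preserving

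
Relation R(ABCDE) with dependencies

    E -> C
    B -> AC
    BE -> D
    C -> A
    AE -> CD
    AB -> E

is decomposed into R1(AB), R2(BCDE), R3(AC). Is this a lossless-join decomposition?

Yes

Chase test. Columns are ABCDE; row i has aⱼ where attribute j ∈ Ri, else bᵢⱼ.
Initial tableau (one row per fragment):
  row 1: a1 a2 b13 b14 b15
  row 2: b21 a2 a3 a4 a5
  row 3: a1 b32 a3 b34 b35
Rows 1 and 2 agree on B; apply B→AC and equate their AC entries.
Rows 1 and 2 agree on AB; apply AB→E and equate their E entries.
Rows 1 and 2 agree on BE; apply BE→D and equate their D entries.
Row 1 is now all distinguished symbols — the join is lossless.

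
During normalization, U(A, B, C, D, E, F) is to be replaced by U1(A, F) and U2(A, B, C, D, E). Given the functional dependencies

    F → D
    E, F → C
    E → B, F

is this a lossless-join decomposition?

No

Common attributes: U1 ∩ U2 = {A}.
No dependency enlarges {A}, so (A)⁺ = {A}.
The closure contains neither all of U1 = {A, F} nor all of U2 = {A, B, C, D, E}, so the common attributes are not a superkey of either fragment. The join is lossy.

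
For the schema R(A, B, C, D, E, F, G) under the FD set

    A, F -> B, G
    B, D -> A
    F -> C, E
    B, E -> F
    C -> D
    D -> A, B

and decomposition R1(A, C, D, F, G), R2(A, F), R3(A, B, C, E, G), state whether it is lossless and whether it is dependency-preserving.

lossy and not dependency-preserving

Lossless test (chase): Rows 1 and 2 agree on A, F; apply A, F→B, G and equate their B, G entries. Rows 1 and 2 agree on F; apply F→C, E and equate their C, E entries. Rows 1 and 2 agree on C; apply C→D and equate their D entries. Rows 1 and 3 agree on C; apply C→D and equate their D entries. Rows 1 and 3 agree on D; apply D→A, B and equate their A, B entries. No row becomes fully distinguished — the join is lossy.
Dependency preservation: the restricted closure of {F} across the fragments never reaches {C, E}, so F → C, E cannot be enforced without a join — not preserved.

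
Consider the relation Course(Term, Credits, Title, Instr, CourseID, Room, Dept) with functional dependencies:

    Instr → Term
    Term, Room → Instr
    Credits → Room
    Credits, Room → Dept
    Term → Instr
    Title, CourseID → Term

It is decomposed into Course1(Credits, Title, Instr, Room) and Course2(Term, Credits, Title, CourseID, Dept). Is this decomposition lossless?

No

Common attributes: Course1 ∩ Course2 = {Credits, Title}.
Closure of {Credits, Title}: Credits → Room applies, adding Room; Credits, Room → Dept applies, adding Dept. So (Credits, Title)⁺ = {Credits, Title, Room, Dept}.
The closure contains neither all of Course1 = {Credits, Title, Instr, Room} nor all of Course2 = {Term, Credits, Title, CourseID, Dept}, so the common attributes are not a superkey of either fragment. The join is lossy.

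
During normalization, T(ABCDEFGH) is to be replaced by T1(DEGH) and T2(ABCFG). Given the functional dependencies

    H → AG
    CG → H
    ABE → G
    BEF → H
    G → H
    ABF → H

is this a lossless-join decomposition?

Common attributes: T1 ∩ T2 = {G}.
Closure of {G}: G → H applies, adding H; H → AG applies, adding A. So (G)⁺ = {AGH}.
The closure contains neither all of T1 = {DEGH} nor all of T2 = {ABCFG}, so the common attributes are not a superkey of either fragment. The join is lossy.

No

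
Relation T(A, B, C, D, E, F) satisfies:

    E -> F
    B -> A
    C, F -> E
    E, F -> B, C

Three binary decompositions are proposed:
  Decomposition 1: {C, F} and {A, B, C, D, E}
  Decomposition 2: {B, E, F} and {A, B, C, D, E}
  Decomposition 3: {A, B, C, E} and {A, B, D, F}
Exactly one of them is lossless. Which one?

Decomposition 2

Decomposition 1: common = {C}, closure = {C} → lossy.
Decomposition 2: common = {B, E}, closure = {A, B, C, E, F} → lossless.
Decomposition 3: common = {A, B}, closure = {A, B} → lossy.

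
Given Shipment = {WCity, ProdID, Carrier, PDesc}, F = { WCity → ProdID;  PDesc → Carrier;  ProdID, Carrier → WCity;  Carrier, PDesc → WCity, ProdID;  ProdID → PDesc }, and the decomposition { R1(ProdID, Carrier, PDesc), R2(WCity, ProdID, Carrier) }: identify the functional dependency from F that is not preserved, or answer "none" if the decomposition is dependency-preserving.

WCity → ProdID lies within R2.
PDesc → Carrier lies within R1.
ProdID, Carrier → WCity lies within R2.
Carrier, PDesc → WCity, ProdID: restricted closure across fragments reaches WCity, ProdID.
ProdID → PDesc lies within R1.
Every dependency is enforceable on the fragments, so the decomposition is dependency-preserving.

none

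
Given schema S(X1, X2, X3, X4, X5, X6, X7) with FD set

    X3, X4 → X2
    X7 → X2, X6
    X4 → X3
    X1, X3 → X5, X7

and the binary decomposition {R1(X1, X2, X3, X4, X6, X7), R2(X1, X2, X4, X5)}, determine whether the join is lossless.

Common attributes: R1 ∩ R2 = {X1, X2, X4}.
Closure of {X1, X2, X4}: X4 → X3 applies, adding X3; X1, X3 → X5, X7 applies, adding X5, X7; X7 → X2, X6 applies, adding X6. So (X1, X2, X4)⁺ = {X1, X2, X3, X4, X5, X6, X7}.
This closure contains every attribute of R1, so R1 ∩ R2 → R1. The join is lossless.

Yes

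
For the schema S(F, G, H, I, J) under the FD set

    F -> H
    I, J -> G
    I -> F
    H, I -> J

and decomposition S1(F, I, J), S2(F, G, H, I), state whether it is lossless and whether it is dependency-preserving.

Lossless test: (F, I)⁺ = {F, G, H, I, J}, which contains all of one fragment — lossless.
Dependency preservation: I, J → G; H, I → J are not contained in any single fragment, but the restricted closure of each left-hand side across the fragments still reaches the right-hand side; the remaining FDs each lie inside some fragment. All dependencies are preserved.

lossless and dependency-preserving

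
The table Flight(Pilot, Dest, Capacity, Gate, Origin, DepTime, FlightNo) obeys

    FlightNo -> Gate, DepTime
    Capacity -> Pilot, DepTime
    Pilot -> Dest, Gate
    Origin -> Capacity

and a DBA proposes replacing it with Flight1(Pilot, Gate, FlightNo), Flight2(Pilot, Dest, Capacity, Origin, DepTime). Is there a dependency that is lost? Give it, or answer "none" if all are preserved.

FlightNo -> Gate, DepTime

Check FlightNo → Gate, DepTime: no single fragment contains all of {Gate, DepTime, FlightNo}, and the restricted closure of {FlightNo} across the fragments never reaches {Gate, DepTime}.
Capacity → Pilot, DepTime is preserved.
Pilot → Dest, Gate is preserved.
Origin → Capacity is preserved.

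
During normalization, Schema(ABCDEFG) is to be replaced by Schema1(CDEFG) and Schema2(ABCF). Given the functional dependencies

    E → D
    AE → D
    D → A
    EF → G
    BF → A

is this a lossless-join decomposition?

No

Common attributes: Schema1 ∩ Schema2 = {CF}.
No dependency enlarges {CF}, so (CF)⁺ = {CF}.
The closure contains neither all of Schema1 = {CDEFG} nor all of Schema2 = {ABCF}, so the common attributes are not a superkey of either fragment. The join is lossy.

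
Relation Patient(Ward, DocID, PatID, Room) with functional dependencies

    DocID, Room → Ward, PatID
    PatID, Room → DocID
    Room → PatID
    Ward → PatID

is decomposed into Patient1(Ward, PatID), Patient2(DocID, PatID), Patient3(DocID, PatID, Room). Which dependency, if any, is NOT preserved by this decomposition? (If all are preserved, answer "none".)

Check DocID, Room → Ward, PatID: no single fragment contains all of {Ward, DocID, PatID, Room}, and the restricted closure of {DocID, Room} across the fragments never reaches {Ward, PatID}.
PatID, Room → DocID is preserved.
Room → PatID is preserved.
Ward → PatID is preserved.

DocID, Room → Ward, PatID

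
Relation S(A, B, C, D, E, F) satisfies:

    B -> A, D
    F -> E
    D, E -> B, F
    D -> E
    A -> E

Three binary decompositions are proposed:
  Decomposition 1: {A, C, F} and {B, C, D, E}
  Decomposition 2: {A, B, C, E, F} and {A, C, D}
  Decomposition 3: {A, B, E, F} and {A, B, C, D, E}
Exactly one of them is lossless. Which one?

Decomposition 3

Decomposition 1: common = {C}, closure = {C} → lossy.
Decomposition 2: common = {A, C}, closure = {A, C, E} → lossy.
Decomposition 3: common = {A, B, E}, closure = {A, B, D, E, F} → lossless.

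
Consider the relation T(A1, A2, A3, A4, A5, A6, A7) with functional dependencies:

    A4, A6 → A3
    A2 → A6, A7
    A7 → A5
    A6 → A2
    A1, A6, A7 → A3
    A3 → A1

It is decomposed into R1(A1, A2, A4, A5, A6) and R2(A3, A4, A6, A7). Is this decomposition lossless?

Common attributes: R1 ∩ R2 = {A4, A6}.
Closure of {A4, A6}: A4, A6 → A3 applies, adding A3; A6 → A2 applies, adding A2; A3 → A1 applies, adding A1; A2 → A6, A7 applies, adding A7; A7 → A5 applies, adding A5. So (A4, A6)⁺ = {A1, A2, A3, A4, A5, A6, A7}.
This closure contains every attribute of R1, so R1 ∩ R2 → R1. The join is lossless.

Yes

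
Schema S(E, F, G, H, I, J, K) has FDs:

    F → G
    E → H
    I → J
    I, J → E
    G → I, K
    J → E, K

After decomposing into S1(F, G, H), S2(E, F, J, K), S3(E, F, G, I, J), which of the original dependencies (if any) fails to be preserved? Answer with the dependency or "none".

E → H

Check E → H: no single fragment contains all of {E, H}, and the restricted closure of {E} across the fragments never reaches {H}.
F → G is preserved.
I → J is preserved.
I, J → E is preserved.
G → I, K is preserved.
J → E, K is preserved.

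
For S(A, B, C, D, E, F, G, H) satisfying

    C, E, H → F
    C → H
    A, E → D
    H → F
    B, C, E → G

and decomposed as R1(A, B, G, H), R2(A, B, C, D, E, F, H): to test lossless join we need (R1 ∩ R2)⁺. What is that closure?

A, B, F, H

R1 ∩ R2 = {A, B, H}.
H → F applies, adding F
Closure: {A, B, F, H}.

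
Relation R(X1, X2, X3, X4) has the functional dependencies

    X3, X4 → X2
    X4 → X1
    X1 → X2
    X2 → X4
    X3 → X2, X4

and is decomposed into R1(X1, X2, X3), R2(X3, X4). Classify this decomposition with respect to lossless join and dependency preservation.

Lossless test: (X3)⁺ = {X1, X2, X3, X4}, which contains all of one fragment — lossless.
Dependency preservation: the restricted closure of {X4} across the fragments never reaches {X1}, so X4 → X1 cannot be enforced without a join — not preserved.

lossless but not dependency-preserving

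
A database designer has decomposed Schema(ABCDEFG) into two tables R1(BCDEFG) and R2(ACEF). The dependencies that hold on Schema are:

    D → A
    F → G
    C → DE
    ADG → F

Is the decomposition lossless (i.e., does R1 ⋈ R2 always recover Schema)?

Common attributes: R1 ∩ R2 = {CEF}.
Closure of {CEF}: F → G applies, adding G; C → DE applies, adding D; D → A applies, adding A. So (CEF)⁺ = {ACDEFG}.
This closure contains every attribute of R2, so R1 ∩ R2 → R2. The join is lossless.

Yes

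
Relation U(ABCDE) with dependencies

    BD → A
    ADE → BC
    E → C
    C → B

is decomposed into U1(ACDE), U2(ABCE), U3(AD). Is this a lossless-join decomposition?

Yes

Chase test. Columns are ABCDE; row i has aⱼ where attribute j ∈ Ui, else bᵢⱼ.
Initial tableau (one row per fragment):
  row 1: a1 b12 a3 a4 a5
  row 2: a1 a2 a3 b24 a5
  row 3: a1 b32 b33 a4 b35
Rows 1 and 2 agree on C; apply C→B and equate their B entries.
Row 1 is now all distinguished symbols — the join is lossless.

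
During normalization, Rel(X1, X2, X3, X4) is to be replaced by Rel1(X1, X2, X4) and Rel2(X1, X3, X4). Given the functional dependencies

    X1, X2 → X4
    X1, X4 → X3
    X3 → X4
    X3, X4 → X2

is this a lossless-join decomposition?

Yes

Common attributes: Rel1 ∩ Rel2 = {X1, X4}.
Closure of {X1, X4}: X1, X4 → X3 applies, adding X3; X3, X4 → X2 applies, adding X2. So (X1, X4)⁺ = {X1, X2, X3, X4}.
This closure contains every attribute of Rel1, so Rel1 ∩ Rel2 → Rel1. The join is lossless.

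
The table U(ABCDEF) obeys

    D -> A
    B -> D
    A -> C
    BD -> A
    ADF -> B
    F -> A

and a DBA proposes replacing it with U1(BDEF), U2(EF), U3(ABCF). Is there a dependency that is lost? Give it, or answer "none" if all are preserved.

Check D → A: no single fragment contains all of {AD}, and the restricted closure of {D} across the fragments never reaches {A}.
B → D is preserved.
A → C is preserved.
BD → A is preserved.
ADF → B is preserved.
F → A is preserved.

D -> A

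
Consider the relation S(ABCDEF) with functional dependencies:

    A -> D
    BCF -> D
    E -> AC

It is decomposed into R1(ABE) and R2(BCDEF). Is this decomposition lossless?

Yes

Common attributes: R1 ∩ R2 = {BE}.
Closure of {BE}: E → AC applies, adding AC; A → D applies, adding D. So (BE)⁺ = {ABCDE}.
This closure contains every attribute of R1, so R1 ∩ R2 → R1. The join is lossless.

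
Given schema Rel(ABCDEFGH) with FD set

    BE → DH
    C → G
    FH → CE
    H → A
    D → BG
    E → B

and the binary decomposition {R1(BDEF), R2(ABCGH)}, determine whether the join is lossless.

Common attributes: R1 ∩ R2 = {B}.
No dependency enlarges {B}, so (B)⁺ = {B}.
The closure contains neither all of R1 = {BDEF} nor all of R2 = {ABCGH}, so the common attributes are not a superkey of either fragment. The join is lossy.

No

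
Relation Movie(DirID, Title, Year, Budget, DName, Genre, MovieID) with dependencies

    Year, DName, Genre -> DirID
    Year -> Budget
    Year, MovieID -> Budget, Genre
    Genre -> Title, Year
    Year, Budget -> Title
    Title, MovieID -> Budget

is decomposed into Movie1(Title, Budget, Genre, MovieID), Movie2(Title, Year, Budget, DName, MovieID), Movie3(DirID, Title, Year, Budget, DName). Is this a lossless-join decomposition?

No

Chase test. Columns are DirID, Title, Year, Budget, DName, Genre, MovieID; row i has aⱼ where attribute j ∈ Moviei, else bᵢⱼ.
Initial tableau (one row per fragment):
  row 1: b11 a2 b13 a4 b15 a6 a7
  row 2: b21 a2 a3 a4 a5 b26 a7
  row 3: a1 a2 a3 a4 a5 b36 b37
No row becomes fully distinguished — the join is lossy.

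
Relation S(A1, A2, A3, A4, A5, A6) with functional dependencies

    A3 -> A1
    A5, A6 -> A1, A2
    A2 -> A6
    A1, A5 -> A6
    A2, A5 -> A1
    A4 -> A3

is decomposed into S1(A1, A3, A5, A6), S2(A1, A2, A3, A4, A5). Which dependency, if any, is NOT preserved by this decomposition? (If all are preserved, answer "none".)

A2 -> A6

Check A2 → A6: no single fragment contains all of {A2, A6}, and the restricted closure of {A2} across the fragments never reaches {A6}.
A3 → A1 is preserved.
A5, A6 → A1, A2 is preserved.
A1, A5 → A6 is preserved.
A2, A5 → A1 is preserved.
A4 → A3 is preserved.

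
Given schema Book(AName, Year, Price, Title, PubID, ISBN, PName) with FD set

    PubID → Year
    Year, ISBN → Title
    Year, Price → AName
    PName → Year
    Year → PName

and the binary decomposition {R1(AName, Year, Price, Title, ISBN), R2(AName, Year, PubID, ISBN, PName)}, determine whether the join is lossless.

No

Common attributes: R1 ∩ R2 = {AName, Year, ISBN}.
Closure of {AName, Year, ISBN}: Year, ISBN → Title applies, adding Title; Year → PName applies, adding PName. So (AName, Year, ISBN)⁺ = {AName, Year, Title, ISBN, PName}.
The closure contains neither all of R1 = {AName, Year, Price, Title, ISBN} nor all of R2 = {AName, Year, PubID, ISBN, PName}, so the common attributes are not a superkey of either fragment. The join is lossy.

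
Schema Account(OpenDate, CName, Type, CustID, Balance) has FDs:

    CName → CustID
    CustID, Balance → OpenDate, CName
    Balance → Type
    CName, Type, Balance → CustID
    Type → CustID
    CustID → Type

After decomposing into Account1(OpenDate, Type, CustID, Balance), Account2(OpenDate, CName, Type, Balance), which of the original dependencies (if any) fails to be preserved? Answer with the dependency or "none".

none

CName → CustID: restricted closure across fragments reaches CustID.
CustID, Balance → OpenDate, CName: restricted closure across fragments reaches OpenDate, CName.
Balance → Type lies within Account1.
CName, Type, Balance → CustID: restricted closure across fragments reaches CustID.
Type → CustID lies within Account1.
CustID → Type lies within Account1.
Every dependency is enforceable on the fragments, so the decomposition is dependency-preserving.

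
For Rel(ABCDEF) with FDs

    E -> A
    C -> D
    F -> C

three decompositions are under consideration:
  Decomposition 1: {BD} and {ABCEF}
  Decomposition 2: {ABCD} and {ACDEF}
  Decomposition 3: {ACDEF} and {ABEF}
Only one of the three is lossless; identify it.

Decomposition 1: common = {B}, closure = {B} → lossy.
Decomposition 2: common = {ACD}, closure = {ACD} → lossy.
Decomposition 3: common = {AEF}, closure = {ACDEF} → lossless.

Decomposition 3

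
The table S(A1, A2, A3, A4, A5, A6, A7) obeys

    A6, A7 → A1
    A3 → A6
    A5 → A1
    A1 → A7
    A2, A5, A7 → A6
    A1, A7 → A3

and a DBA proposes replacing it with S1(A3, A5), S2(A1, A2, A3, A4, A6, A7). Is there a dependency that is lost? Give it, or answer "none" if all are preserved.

A5 → A1

Check A5 → A1: no single fragment contains all of {A1, A5}, and the restricted closure of {A5} across the fragments never reaches {A1}.
A6, A7 → A1 is preserved.
A3 → A6 is preserved.
A1 → A7 is preserved.
A2, A5, A7 → A6 is preserved.
A1, A7 → A3 is preserved.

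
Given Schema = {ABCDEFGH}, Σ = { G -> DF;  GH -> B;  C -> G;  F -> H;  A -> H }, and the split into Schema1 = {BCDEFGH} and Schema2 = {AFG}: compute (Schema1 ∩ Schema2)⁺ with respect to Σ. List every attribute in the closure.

Schema1 ∩ Schema2 = {FG}.
G → DF applies, adding D
F → H applies, adding H
GH → B applies, adding B
Closure: {BDFGH}.

BDFGH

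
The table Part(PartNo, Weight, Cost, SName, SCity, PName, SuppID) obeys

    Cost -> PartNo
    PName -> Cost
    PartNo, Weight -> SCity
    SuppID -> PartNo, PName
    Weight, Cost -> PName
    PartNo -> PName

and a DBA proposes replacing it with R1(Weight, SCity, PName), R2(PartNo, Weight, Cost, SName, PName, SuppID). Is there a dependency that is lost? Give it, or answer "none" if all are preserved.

none

Cost → PartNo lies within R2.
PName → Cost lies within R2.
PartNo, Weight → SCity: restricted closure across fragments reaches SCity.
SuppID → PartNo, PName lies within R2.
Weight, Cost → PName lies within R2.
PartNo → PName lies within R2.
Every dependency is enforceable on the fragments, so the decomposition is dependency-preserving.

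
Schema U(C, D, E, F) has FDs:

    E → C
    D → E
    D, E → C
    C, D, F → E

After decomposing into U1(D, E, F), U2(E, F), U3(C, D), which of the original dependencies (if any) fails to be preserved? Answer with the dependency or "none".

Check E → C: no single fragment contains all of {C, E}, and the restricted closure of {E} across the fragments never reaches {C}.
D → E is preserved.
D, E → C is preserved.
C, D, F → E is preserved.

E → C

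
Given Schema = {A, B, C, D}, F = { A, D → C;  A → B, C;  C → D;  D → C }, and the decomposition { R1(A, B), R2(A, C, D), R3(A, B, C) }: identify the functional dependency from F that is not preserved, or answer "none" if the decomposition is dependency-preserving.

none

A, D → C lies within R2.
A → B, C lies within R3.
C → D lies within R2.
D → C lies within R2.
Every dependency is enforceable on the fragments, so the decomposition is dependency-preserving.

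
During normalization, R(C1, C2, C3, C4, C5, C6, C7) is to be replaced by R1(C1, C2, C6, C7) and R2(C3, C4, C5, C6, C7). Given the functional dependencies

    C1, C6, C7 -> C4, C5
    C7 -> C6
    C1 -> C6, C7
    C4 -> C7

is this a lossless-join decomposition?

Common attributes: R1 ∩ R2 = {C6, C7}.
No dependency enlarges {C6, C7}, so (C6, C7)⁺ = {C6, C7}.
The closure contains neither all of R1 = {C1, C2, C6, C7} nor all of R2 = {C3, C4, C5, C6, C7}, so the common attributes are not a superkey of either fragment. The join is lossy.

No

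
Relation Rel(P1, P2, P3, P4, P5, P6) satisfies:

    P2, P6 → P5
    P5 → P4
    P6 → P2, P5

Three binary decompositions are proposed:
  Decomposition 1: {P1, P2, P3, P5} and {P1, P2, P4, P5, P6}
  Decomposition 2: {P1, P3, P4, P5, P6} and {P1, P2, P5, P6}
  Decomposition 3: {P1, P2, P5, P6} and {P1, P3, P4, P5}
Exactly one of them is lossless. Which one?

Decomposition 2

Decomposition 1: common = {P1, P2, P5}, closure = {P1, P2, P4, P5} → lossy.
Decomposition 2: common = {P1, P5, P6}, closure = {P1, P2, P4, P5, P6} → lossless.
Decomposition 3: common = {P1, P5}, closure = {P1, P4, P5} → lossy.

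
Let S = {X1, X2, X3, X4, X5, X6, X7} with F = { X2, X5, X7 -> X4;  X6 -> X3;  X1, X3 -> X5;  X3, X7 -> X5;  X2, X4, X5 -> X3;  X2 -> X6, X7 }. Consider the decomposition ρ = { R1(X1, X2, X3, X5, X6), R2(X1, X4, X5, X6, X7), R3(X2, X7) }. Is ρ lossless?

No

Chase test. Columns are X1, X2, X3, X4, X5, X6, X7; row i has aⱼ where attribute j ∈ Ri, else bᵢⱼ.
Initial tableau (one row per fragment):
  row 1: a1 a2 a3 b14 a5 a6 b17
  row 2: a1 b22 b23 a4 a5 a6 a7
  row 3: b31 a2 b33 b34 b35 b36 a7
Rows 1 and 2 agree on X6; apply X6→X3 and equate their X3 entries.
Rows 1 and 3 agree on X2; apply X2→X6, X7 and equate their X6, X7 entries.
Rows 1 and 3 agree on X6; apply X6→X3 and equate their X3 entries.
Rows 1 and 3 agree on X3, X7; apply X3, X7→X5 and equate their X5 entries.
Rows 1 and 3 agree on X2, X5, X7; apply X2, X5, X7→X4 and equate their X4 entries.
No row becomes fully distinguished — the join is lossy.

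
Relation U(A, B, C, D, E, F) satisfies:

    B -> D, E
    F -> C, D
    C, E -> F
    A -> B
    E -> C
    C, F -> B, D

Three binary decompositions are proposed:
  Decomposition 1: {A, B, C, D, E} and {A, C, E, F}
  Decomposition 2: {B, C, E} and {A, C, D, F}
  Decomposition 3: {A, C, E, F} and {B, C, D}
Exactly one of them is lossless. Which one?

Decomposition 1

Decomposition 1: common = {A, C, E}, closure = {A, B, C, D, E, F} → lossless.
Decomposition 2: common = {C}, closure = {C} → lossy.
Decomposition 3: common = {C}, closure = {C} → lossy.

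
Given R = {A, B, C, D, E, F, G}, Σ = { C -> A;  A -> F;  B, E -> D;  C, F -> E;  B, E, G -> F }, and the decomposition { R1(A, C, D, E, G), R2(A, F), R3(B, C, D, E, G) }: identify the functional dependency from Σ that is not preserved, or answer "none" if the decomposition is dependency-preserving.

B, E, G -> F

Check B, E, G → F: no single fragment contains all of {B, E, F, G}, and the restricted closure of {B, E, G} across the fragments never reaches {F}.
C → A is preserved.
A → F is preserved.
B, E → D is preserved.
C, F → E is preserved.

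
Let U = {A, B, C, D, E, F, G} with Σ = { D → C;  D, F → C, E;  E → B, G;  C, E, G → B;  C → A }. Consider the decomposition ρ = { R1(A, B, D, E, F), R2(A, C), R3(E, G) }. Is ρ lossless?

Chase test. Columns are A, B, C, D, E, F, G; row i has aⱼ where attribute j ∈ Ri, else bᵢⱼ.
Initial tableau (one row per fragment):
  row 1: a1 a2 b13 a4 a5 a6 b17
  row 2: a1 b22 a3 b24 b25 b26 b27
  row 3: b31 b32 b33 b34 a5 b36 a7
Rows 1 and 3 agree on E; apply E→B, G and equate their B, G entries.
No row becomes fully distinguished — the join is lossy.

No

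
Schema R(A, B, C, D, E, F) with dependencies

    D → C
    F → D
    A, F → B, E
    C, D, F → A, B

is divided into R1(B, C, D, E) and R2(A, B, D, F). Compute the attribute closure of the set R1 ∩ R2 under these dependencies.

R1 ∩ R2 = {B, D}.
D → C applies, adding C
Closure: {B, C, D}.

B, C, D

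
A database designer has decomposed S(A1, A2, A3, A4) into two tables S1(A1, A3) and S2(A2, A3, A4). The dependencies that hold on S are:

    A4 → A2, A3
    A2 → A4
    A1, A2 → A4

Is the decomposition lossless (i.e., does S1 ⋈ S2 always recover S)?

Common attributes: S1 ∩ S2 = {A3}.
No dependency enlarges {A3}, so (A3)⁺ = {A3}.
The closure contains neither all of S1 = {A1, A3} nor all of S2 = {A2, A3, A4}, so the common attributes are not a superkey of either fragment. The join is lossy.

No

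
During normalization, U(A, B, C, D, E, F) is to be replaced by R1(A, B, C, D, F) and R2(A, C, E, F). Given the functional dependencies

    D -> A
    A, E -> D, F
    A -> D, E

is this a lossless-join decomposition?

Common attributes: R1 ∩ R2 = {A, C, F}.
Closure of {A, C, F}: A → D, E applies, adding D, E. So (A, C, F)⁺ = {A, C, D, E, F}.
This closure contains every attribute of R2, so R1 ∩ R2 → R2. The join is lossless.

Yes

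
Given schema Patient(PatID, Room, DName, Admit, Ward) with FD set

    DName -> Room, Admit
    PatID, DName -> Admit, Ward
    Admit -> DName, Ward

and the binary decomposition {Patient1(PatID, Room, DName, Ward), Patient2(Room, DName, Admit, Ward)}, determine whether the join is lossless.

Yes

Common attributes: Patient1 ∩ Patient2 = {Room, DName, Ward}.
Closure of {Room, DName, Ward}: DName → Room, Admit applies, adding Admit. So (Room, DName, Ward)⁺ = {Room, DName, Admit, Ward}.
This closure contains every attribute of Patient2, so Patient1 ∩ Patient2 → Patient2. The join is lossless.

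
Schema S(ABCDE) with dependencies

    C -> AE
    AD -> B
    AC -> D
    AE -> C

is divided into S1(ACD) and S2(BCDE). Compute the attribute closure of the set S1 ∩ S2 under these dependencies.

S1 ∩ S2 = {CD}.
C → AE applies, adding AE
AD → B applies, adding B
Closure: {ABCDE}.

ABCDE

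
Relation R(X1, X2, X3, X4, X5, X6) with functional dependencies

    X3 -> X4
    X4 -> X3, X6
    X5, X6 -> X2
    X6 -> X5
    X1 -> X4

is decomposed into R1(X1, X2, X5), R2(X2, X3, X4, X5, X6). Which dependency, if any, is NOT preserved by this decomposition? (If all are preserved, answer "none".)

X1 -> X4

Check X1 → X4: no single fragment contains all of {X1, X4}, and the restricted closure of {X1} across the fragments never reaches {X4}.
X3 → X4 is preserved.
X4 → X3, X6 is preserved.
X5, X6 → X2 is preserved.
X6 → X5 is preserved.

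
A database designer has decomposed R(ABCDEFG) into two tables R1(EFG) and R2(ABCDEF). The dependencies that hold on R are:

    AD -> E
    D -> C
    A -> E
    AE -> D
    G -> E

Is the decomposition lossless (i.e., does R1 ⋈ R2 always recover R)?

Common attributes: R1 ∩ R2 = {EF}.
No dependency enlarges {EF}, so (EF)⁺ = {EF}.
The closure contains neither all of R1 = {EFG} nor all of R2 = {ABCDEF}, so the common attributes are not a superkey of either fragment. The join is lossy.

No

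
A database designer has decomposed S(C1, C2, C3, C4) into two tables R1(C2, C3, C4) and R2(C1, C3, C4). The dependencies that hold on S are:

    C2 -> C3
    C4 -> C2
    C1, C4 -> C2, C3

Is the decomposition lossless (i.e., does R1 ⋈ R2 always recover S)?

Common attributes: R1 ∩ R2 = {C3, C4}.
Closure of {C3, C4}: C4 → C2 applies, adding C2. So (C3, C4)⁺ = {C2, C3, C4}.
This closure contains every attribute of R1, so R1 ∩ R2 → R1. The join is lossless.

Yes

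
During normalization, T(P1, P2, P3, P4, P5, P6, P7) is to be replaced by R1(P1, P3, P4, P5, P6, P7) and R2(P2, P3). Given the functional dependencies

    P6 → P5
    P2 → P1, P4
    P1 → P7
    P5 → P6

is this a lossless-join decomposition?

No

Common attributes: R1 ∩ R2 = {P3}.
No dependency enlarges {P3}, so (P3)⁺ = {P3}.
The closure contains neither all of R1 = {P1, P3, P4, P5, P6, P7} nor all of R2 = {P2, P3}, so the common attributes are not a superkey of either fragment. The join is lossy.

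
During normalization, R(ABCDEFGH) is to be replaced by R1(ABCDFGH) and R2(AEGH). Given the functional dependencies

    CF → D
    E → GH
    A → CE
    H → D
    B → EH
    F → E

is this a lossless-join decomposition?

Common attributes: R1 ∩ R2 = {AGH}.
Closure of {AGH}: A → CE applies, adding CE; H → D applies, adding D. So (AGH)⁺ = {ACDEGH}.
This closure contains every attribute of R2, so R1 ∩ R2 → R2. The join is lossless.

Yes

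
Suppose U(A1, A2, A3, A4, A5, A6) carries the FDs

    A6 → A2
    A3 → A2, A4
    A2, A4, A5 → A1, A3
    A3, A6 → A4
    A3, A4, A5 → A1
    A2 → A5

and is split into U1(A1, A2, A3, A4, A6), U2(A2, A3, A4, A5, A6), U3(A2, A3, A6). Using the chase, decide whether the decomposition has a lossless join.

Yes

Chase test. Columns are A1, A2, A3, A4, A5, A6; row i has aⱼ where attribute j ∈ Ui, else bᵢⱼ.
Initial tableau (one row per fragment):
  row 1: a1 a2 a3 a4 b15 a6
  row 2: b21 a2 a3 a4 a5 a6
  row 3: b31 a2 a3 b34 b35 a6
Rows 1 and 3 agree on A3; apply A3→A2, A4 and equate their A2, A4 entries.
Rows 1 and 2 agree on A2; apply A2→A5 and equate their A5 entries.
Rows 1 and 3 agree on A2; apply A2→A5 and equate their A5 entries.
Rows 1 and 2 agree on A2, A4, A5; apply A2, A4, A5→A1, A3 and equate their A1, A3 entries.
Rows 1 and 3 agree on A2, A4, A5; apply A2, A4, A5→A1, A3 and equate their A1, A3 entries.
Row 1 is now all distinguished symbols — the join is lossless.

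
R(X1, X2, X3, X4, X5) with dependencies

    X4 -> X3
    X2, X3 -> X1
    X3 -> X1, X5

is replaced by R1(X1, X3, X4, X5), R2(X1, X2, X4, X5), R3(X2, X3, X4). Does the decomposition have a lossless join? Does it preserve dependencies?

lossless and dependency-preserving

Lossless test (chase): Rows 1 and 2 agree on X4; apply X4→X3 and equate their X3 entries. Rows 2 and 3 agree on X2, X3; apply X2, X3→X1 and equate their X1 entries. Rows 1 and 3 agree on X3; apply X3→X1, X5 and equate their X1, X5 entries. Row 2 is now all distinguished symbols — the join is lossless.
Dependency preservation: X2, X3 → X1 is not contained in any single fragment, but the restricted closure of its left-hand side across the fragments still reaches the right-hand side; the remaining FDs each lie inside some fragment. All dependencies are preserved.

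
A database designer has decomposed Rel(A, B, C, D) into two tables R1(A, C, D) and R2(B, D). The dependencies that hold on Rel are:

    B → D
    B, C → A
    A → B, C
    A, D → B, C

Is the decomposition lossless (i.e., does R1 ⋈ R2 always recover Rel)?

No

Common attributes: R1 ∩ R2 = {D}.
No dependency enlarges {D}, so (D)⁺ = {D}.
The closure contains neither all of R1 = {A, C, D} nor all of R2 = {B, D}, so the common attributes are not a superkey of either fragment. The join is lossy.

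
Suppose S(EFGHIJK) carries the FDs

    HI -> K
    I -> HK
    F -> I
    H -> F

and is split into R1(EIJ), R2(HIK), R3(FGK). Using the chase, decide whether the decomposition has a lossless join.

Chase test. Columns are EFGHIJK; row i has aⱼ where attribute j ∈ Ri, else bᵢⱼ.
Initial tableau (one row per fragment):
  row 1: a1 b12 b13 b14 a5 a6 b17
  row 2: b21 b22 b23 a4 a5 b26 a7
  row 3: b31 a2 a3 b34 b35 b36 a7
Rows 1 and 2 agree on I; apply I→HK and equate their HK entries.
Rows 1 and 2 agree on H; apply H→F and equate their F entries.
No row becomes fully distinguished — the join is lossy.

No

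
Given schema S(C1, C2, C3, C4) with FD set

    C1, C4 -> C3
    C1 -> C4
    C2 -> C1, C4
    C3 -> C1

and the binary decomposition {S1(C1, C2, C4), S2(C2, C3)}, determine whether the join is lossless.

Common attributes: S1 ∩ S2 = {C2}.
Closure of {C2}: C2 → C1, C4 applies, adding C1, C4; C1, C4 → C3 applies, adding C3. So (C2)⁺ = {C1, C2, C3, C4}.
This closure contains every attribute of S1, so S1 ∩ S2 → S1. The join is lossless.

Yes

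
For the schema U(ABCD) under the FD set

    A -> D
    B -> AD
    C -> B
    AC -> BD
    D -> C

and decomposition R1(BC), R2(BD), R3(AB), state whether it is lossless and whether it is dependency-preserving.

lossless and dependency-preserving

Lossless test (chase): Rows 1 and 2 agree on B; apply B→AD and equate their AD entries. Rows 1 and 3 agree on B; apply B→AD and equate their AD entries. Rows 1 and 2 agree on D; apply D→C and equate their C entries. Rows 1 and 3 agree on D; apply D→C and equate their C entries. Row 1 is now all distinguished symbols — the join is lossless.
Dependency preservation: A → D; B → AD; AC → BD; D → C are not contained in any single fragment, but the restricted closure of each left-hand side across the fragments still reaches the right-hand side; the remaining FDs each lie inside some fragment. All dependencies are preserved.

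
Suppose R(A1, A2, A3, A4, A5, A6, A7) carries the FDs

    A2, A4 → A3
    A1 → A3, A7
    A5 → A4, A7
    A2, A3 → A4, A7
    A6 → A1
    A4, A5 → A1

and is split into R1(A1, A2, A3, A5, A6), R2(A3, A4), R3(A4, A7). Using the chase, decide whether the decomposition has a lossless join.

Chase test. Columns are A1, A2, A3, A4, A5, A6, A7; row i has aⱼ where attribute j ∈ Ri, else bᵢⱼ.
Initial tableau (one row per fragment):
  row 1: a1 a2 a3 b14 a5 a6 b17
  row 2: b21 b22 a3 a4 b25 b26 b27
  row 3: b31 b32 b33 a4 b35 b36 a7
No row becomes fully distinguished — the join is lossy.

No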